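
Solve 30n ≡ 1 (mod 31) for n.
30^(-1) ≡ 30 (mod 31). Verification: 30 × 30 = 900 ≡ 1 (mod 31)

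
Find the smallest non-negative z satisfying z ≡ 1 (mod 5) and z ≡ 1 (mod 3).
M = 5 × 3 = 15. M₁ = 3, y₁ ≡ 2 (mod 5). M₂ = 5, y₂ ≡ 2 (mod 3). z = 1×3×2 + 1×5×2 ≡ 1 (mod 15)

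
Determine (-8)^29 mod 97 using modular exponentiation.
Using repeated squaring. (-8) ≡ 89 (mod 97). 29 = 16 + 8 + 4 + 1 (binary 11101). Repeated squaring mod 97: 89^1 ≡ 89; 89^2 ≡ 89² = 7921 ≡ 64; 89^4 ≡ 64² = 4096 ≡ 22; 89^8 ≡ 22² = 484 ≡ 96; 89^16 ≡ 96² = 9216 ≡ 1. Multiply: (-8)^29 ≡ 89^16 × 89^8 × 89^4 × 89^1 ≡ 1 × 96 × 22 × 89 (mod 97): 1 × 96 = 96 ≡ 96; 96 × 22 = 2112 ≡ 75; 75 × 89 = 6675 ≡ 79. So (-8)^29 ≡ 79 (mod 97).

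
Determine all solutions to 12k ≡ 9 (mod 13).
4

Since gcd(12, 13) = 1 divides 9, a solution exists.
Multiply both sides by the inverse of 12 mod 13:
  12^(-1) mod 13 = 12
  x ≡ 12 × 9 ≡ 108 ≡ 4 (mod 13)
Verification: 12 × 4 = 48 = 3 × 13 + 9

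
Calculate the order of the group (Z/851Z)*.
792

Prime factorization: 851 = 23 × 37
Using the formula φ(n) = n × Π(1 - 1/p) for each prime factor p:
φ(851) = 851 × (1 - 1/23) × (1 - 1/37)
φ(851) = 792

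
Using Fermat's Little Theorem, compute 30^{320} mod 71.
37

By Fermat's Little Theorem, a^(p-1) ≡ 1 (mod p) for prime p and gcd(a, p) = 1
Here p = 71, so 30^70 ≡ 1 (mod 71)
We can reduce the exponent: 320 mod 70 = 40
So 30^320 ≡ 30^40 (mod 71)
Computing: 30^40 mod 71 = 37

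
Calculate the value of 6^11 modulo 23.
Using repeated squaring. 11 = 8 + 2 + 1 (binary 1011). Repeated squaring mod 23: 6^1 ≡ 6; 6^2 ≡ 6² = 36 ≡ 13; 6^4 ≡ 13² = 169 ≡ 8; 6^8 ≡ 8² = 64 ≡ 18. Multiply: 6^11 = 6^8 × 6^2 × 6^1 ≡ 18 × 13 × 6 (mod 23): 18 × 13 = 234 ≡ 4; 4 × 6 = 24 ≡ 1. So 6^11 ≡ 1 (mod 23).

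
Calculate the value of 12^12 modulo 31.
Using repeated squaring. 12 = 8 + 4 (binary 1100). Repeated squaring mod 31: 12^1 ≡ 12; 12^2 ≡ 12² = 144 ≡ 20; 12^4 ≡ 20² = 400 ≡ 28; 12^8 ≡ 28² = 784 ≡ 9. Multiply: 12^12 = 12^8 × 12^4 ≡ 9 × 28 (mod 31): 9 × 28 = 252 ≡ 4. So 12^12 ≡ 4 (mod 31).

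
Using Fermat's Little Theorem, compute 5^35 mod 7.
By Fermat: 5^{6} ≡ 1 (mod 7). 35 = 5×6 + 5. So 5^{35} ≡ 5^{5} ≡ 3 (mod 7)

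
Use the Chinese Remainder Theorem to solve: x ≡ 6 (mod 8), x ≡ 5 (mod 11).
M = 8 × 11 = 88. M₁ = 11, y₁ ≡ 3 (mod 8). M₂ = 8, y₂ ≡ 7 (mod 11). x = 6×11×3 + 5×8×7 ≡ 38 (mod 88)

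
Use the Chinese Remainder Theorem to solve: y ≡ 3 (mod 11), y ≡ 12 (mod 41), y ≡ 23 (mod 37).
9606

Using the Chinese Remainder Theorem:
M = product of moduli = 16687
For equation 1: M_1 = 1517, 1517 ≡ 10 (mod 11), inverse of 1517 mod 11 is 10 (check: 10 × 10 = 100 ≡ 1 (mod 11))
For equation 2: M_2 = 407, 407 ≡ 38 (mod 41), inverse of 407 mod 41 is 27 (check: 38 × 27 = 1026 ≡ 1 (mod 41))
For equation 3: M_3 = 451, 451 ≡ 7 (mod 37), inverse of 451 mod 37 is 16 (check: 7 × 16 = 112 ≡ 1 (mod 37))
Combine: y ≡ Σ r_i×M_i×(M_i⁻¹ mod m_i) = 3×1517×10 + 12×407×27 + 23×451×16 = 45510 + 131868 + 165968 = 343346
343346 mod 16687 = 9606
y ≡ 9606 (mod 16687)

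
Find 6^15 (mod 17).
Using repeated squaring. 15 = 8 + 4 + 2 + 1 (binary 1111). Repeated squaring mod 17: 6^1 ≡ 6; 6^2 ≡ 6² = 36 ≡ 2; 6^4 ≡ 2² = 4 ≡ 4; 6^8 ≡ 4² = 16 ≡ 16. Multiply: 6^15 = 6^8 × 6^4 × 6^2 × 6^1 ≡ 16 × 4 × 2 × 6 (mod 17): 16 × 4 = 64 ≡ 13; 13 × 2 = 26 ≡ 9; 9 × 6 = 54 ≡ 3. So 6^15 ≡ 3 (mod 17).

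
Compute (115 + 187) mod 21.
8

(115 + 187) = 302
302 mod 21 = 8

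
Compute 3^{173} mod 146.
97

Using successive squaring:
Binary expansion of 173: 10101101
Powers of 3 mod 146 (each is the square of the previous):
  3^1 ≡ 3 (mod 146)
  3^2 ≡ 3² = 9 ≡ 9 (mod 146)
  3^4 ≡ 9² = 81 ≡ 81 (mod 146)
  3^8 ≡ 81² = 6561 ≡ 137 (mod 146)
  3^16 ≡ 137² = 18769 ≡ 81 (mod 146)
  3^32 ≡ 81² = 6561 ≡ 137 (mod 146)
  3^64 ≡ 137² = 18769 ≡ 81 (mod 146)
  3^128 ≡ 81² = 6561 ≡ 137 (mod 146)
173 = 128 + 32 + 8 + 4 + 1, so 3^173 = 3^128 × 3^32 × 3^8 × 3^4 × 3^1 ≡ 137 × 137 × 137 × 81 × 3 (mod 146)
Multiplying step by step:
  137 × 137 = 18769 ≡ 81 (mod 146)
  81 × 137 = 11097 ≡ 1 (mod 146)
  1 × 81 = 81 ≡ 81 (mod 146)
  81 × 3 = 243 ≡ 97 (mod 146)
Result: 3^173 ≡ 97 (mod 146)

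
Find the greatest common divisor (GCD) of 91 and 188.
1

Using the Euclidean algorithm:
91 = 0 × 188 + 91
188 = 2 × 91 + 6
91 = 15 × 6 + 1
6 = 6 × 1 + 0

GCD(91, 188) = 1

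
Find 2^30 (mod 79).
Using repeated squaring. 30 = 16 + 8 + 4 + 2 (binary 11110). Repeated squaring mod 79: 2^1 ≡ 2; 2^2 ≡ 2² = 4 ≡ 4; 2^4 ≡ 4² = 16 ≡ 16; 2^8 ≡ 16² = 256 ≡ 19; 2^16 ≡ 19² = 361 ≡ 45. Multiply: 2^30 = 2^16 × 2^8 × 2^4 × 2^2 ≡ 45 × 19 × 16 × 4 (mod 79): 45 × 19 = 855 ≡ 65; 65 × 16 = 1040 ≡ 13; 13 × 4 = 52 ≡ 52. So 2^30 ≡ 52 (mod 79).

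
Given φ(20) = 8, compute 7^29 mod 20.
By Euler: 7^{8} ≡ 1 (mod 20) since gcd(7, 20) = 1. 29 = 3×8 + 5. So 7^{29} ≡ 7^{5} ≡ 7 (mod 20)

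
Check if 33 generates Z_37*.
p - 1 = 36 has prime divisors 2, 3. Check 33^(36/q) mod 37 for each: 33^(36/2) = 33^18 ≡ 1, 33^(36/3) = 33^12 ≡ 10 (mod 37). Since 33^18 ≡ 1 (mod 37), the order of 33 divides 18 (in fact the order is 9) ≠ 36, so it is not a primitive root.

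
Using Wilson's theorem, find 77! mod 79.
(78)! = (77)! × (78) ≡ -1 (mod 79). So (77)! ≡ -1 × (78)^(-1) ≡ (-1)×(-1) = 1 (mod 79)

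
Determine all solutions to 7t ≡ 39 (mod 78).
39

Since gcd(7, 78) = 1 divides 39, a solution exists.
Multiply both sides by the inverse of 7 mod 78:
  7^(-1) mod 78 = 67
  x ≡ 67 × 39 ≡ 2613 ≡ 39 (mod 78)
Verification: 7 × 39 = 273 = 3 × 78 + 39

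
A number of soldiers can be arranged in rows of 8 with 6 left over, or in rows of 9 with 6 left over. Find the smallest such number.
M = 8 × 9 = 72. M₁ = 9, y₁ ≡ 1 (mod 8). M₂ = 8, y₂ ≡ 8 (mod 9). t = 6×9×1 + 6×8×8 ≡ 6 (mod 72). The smallest positive such number is 6.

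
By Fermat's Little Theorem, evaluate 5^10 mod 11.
By Fermat's Little Theorem, 5^{10} ≡ 1 (mod 11) since 11 is prime and gcd(5, 11) = 1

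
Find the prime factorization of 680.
2^3 × 5 × 17

Divide by primes starting from smallest:
680 ÷ 2 = 340
340 ÷ 2 = 170
170 ÷ 2 = 85
85 ÷ 5 = 17
17 ÷ 17 = 1

680 = 2^3 × 5 × 17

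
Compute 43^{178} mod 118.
105

Using successive squaring:
Binary expansion of 178: 10110010
Powers of 43 mod 118 (each is the square of the previous):
  43^1 ≡ 43 (mod 118)
  43^2 ≡ 43² = 1849 ≡ 79 (mod 118)
  43^4 ≡ 79² = 6241 ≡ 105 (mod 118)
  43^8 ≡ 105² = 11025 ≡ 51 (mod 118)
  43^16 ≡ 51² = 2601 ≡ 5 (mod 118)
  43^32 ≡ 5² = 25 ≡ 25 (mod 118)
  43^64 ≡ 25² = 625 ≡ 35 (mod 118)
  43^128 ≡ 35² = 1225 ≡ 45 (mod 118)
178 = 128 + 32 + 16 + 2, so 43^178 = 43^128 × 43^32 × 43^16 × 43^2 ≡ 45 × 25 × 5 × 79 (mod 118)
Multiplying step by step:
  45 × 25 = 1125 ≡ 63 (mod 118)
  63 × 5 = 315 ≡ 79 (mod 118)
  79 × 79 = 6241 ≡ 105 (mod 118)
Result: 43^178 ≡ 105 (mod 118)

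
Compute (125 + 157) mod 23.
6

(125 + 157) = 282
282 mod 23 = 6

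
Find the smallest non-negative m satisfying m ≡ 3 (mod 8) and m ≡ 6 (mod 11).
M = 8 × 11 = 88. M₁ = 11, y₁ ≡ 3 (mod 8). M₂ = 8, y₂ ≡ 7 (mod 11). m = 3×11×3 + 6×8×7 ≡ 83 (mod 88)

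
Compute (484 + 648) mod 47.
4

(484 + 648) = 1132
1132 mod 47 = 4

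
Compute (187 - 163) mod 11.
2

(187 - 163) = 24
24 mod 11 = 2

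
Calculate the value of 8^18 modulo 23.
Using repeated squaring. 18 = 16 + 2 (binary 10010). Repeated squaring mod 23: 8^1 ≡ 8; 8^2 ≡ 8² = 64 ≡ 18; 8^4 ≡ 18² = 324 ≡ 2; 8^8 ≡ 2² = 4 ≡ 4; 8^16 ≡ 4² = 16 ≡ 16. Multiply: 8^18 = 8^16 × 8^2 ≡ 16 × 18 (mod 23): 16 × 18 = 288 ≡ 12. So 8^18 ≡ 12 (mod 23).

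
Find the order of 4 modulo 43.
Powers of 4 mod 43: 4^1≡4, 4^2≡16, 4^3≡21, 4^4≡41, 4^5≡35, 4^6≡11, 4^7≡1. Order = 7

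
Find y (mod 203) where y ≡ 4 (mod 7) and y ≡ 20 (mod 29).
M = 7 × 29 = 203. M₁ = 29, y₁ ≡ 1 (mod 7). M₂ = 7, y₂ ≡ 25 (mod 29). y = 4×29×1 + 20×7×25 ≡ 165 (mod 203)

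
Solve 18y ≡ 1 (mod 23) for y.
9

Using Extended Euclidean Algorithm:
gcd(18, 23) = 1
Bezout coefficients: 18 × 9 + 23 × -7 = 1
So 18 × 9 ≡ 1 (mod 23)
The inverse is 9 mod 23 = 9
Verification: 18 × 9 = 162 = 7 × 23 + 1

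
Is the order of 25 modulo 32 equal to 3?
No, the actual order is 4, not 3.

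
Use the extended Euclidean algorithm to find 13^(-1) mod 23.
Extended GCD: 13(-7) + 23(4) = 1. So 13^(-1) ≡ 16 ≡ 16 (mod 23). Verify: 13 × 16 = 208 ≡ 1 (mod 23)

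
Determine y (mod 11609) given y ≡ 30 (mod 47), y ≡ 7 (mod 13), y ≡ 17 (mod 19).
9289

Using the Chinese Remainder Theorem:
M = product of moduli = 11609
For equation 1: M_1 = 247, 247 ≡ 12 (mod 47), inverse of 247 mod 47 is 4 (check: 12 × 4 = 48 ≡ 1 (mod 47))
For equation 2: M_2 = 893, 893 ≡ 9 (mod 13), inverse of 893 mod 13 is 3 (check: 9 × 3 = 27 ≡ 1 (mod 13))
For equation 3: M_3 = 611, 611 ≡ 3 (mod 19), inverse of 611 mod 19 is 13 (check: 3 × 13 = 39 ≡ 1 (mod 19))
Combine: y ≡ Σ r_i×M_i×(M_i⁻¹ mod m_i) = 30×247×4 + 7×893×3 + 17×611×13 = 29640 + 18753 + 135031 = 183424
183424 mod 11609 = 9289
y ≡ 9289 (mod 11609)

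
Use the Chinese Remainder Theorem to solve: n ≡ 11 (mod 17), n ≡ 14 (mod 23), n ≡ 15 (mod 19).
4499

Using the Chinese Remainder Theorem:
M = product of moduli = 7429
For equation 1: M_1 = 437, 437 ≡ 12 (mod 17), inverse of 437 mod 17 is 10 (check: 12 × 10 = 120 ≡ 1 (mod 17))
For equation 2: M_2 = 323, 323 ≡ 1 (mod 23), inverse of 323 mod 23 is 1 (check: 1 × 1 = 1 ≡ 1 (mod 23))
For equation 3: M_3 = 391, 391 ≡ 11 (mod 19), inverse of 391 mod 19 is 7 (check: 11 × 7 = 77 ≡ 1 (mod 19))
Combine: n ≡ Σ r_i×M_i×(M_i⁻¹ mod m_i) = 11×437×10 + 14×323×1 + 15×391×7 = 48070 + 4522 + 41055 = 93647
93647 mod 7429 = 4499
n ≡ 4499 (mod 7429)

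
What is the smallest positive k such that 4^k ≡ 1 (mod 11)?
Powers of 4 mod 11: 4^1≡4, 4^2≡5, 4^3≡9, 4^4≡3, 4^5≡1. Order = 5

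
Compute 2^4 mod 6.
4 = 4 (binary 100). Repeated squaring mod 6: 2^1 ≡ 2; 2^2 ≡ 2² = 4 ≡ 4; 2^4 ≡ 4² = 16 ≡ 4. So 2^4 ≡ 4 (mod 6).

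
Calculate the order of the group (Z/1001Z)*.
720

Prime factorization: 1001 = 7 × 11 × 13
Using the formula φ(n) = n × Π(1 - 1/p) for each prime factor p:
φ(1001) = 1001 × (1 - 1/7) × (1 - 1/11) × (1 - 1/13)
φ(1001) = 720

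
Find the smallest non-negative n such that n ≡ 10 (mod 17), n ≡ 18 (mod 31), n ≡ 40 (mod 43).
15735

Using the Chinese Remainder Theorem:
M = product of moduli = 22661
For equation 1: M_1 = 1333, 1333 ≡ 7 (mod 17), inverse of 1333 mod 17 is 5 (check: 7 × 5 = 35 ≡ 1 (mod 17))
For equation 2: M_2 = 731, 731 ≡ 18 (mod 31), inverse of 731 mod 31 is 19 (check: 18 × 19 = 342 ≡ 1 (mod 31))
For equation 3: M_3 = 527, 527 ≡ 11 (mod 43), inverse of 527 mod 43 is 4 (check: 11 × 4 = 44 ≡ 1 (mod 43))
Combine: n ≡ Σ r_i×M_i×(M_i⁻¹ mod m_i) = 10×1333×5 + 18×731×19 + 40×527×4 = 66650 + 250002 + 84320 = 400972
400972 mod 22661 = 15735
n ≡ 15735 (mod 22661)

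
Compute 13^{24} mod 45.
1

Using successive squaring:
Binary expansion of 24: 11000
Powers of 13 mod 45 (each is the square of the previous):
  13^1 ≡ 13 (mod 45)
  13^2 ≡ 13² = 169 ≡ 34 (mod 45)
  13^4 ≡ 34² = 1156 ≡ 31 (mod 45)
  13^8 ≡ 31² = 961 ≡ 16 (mod 45)
  13^16 ≡ 16² = 256 ≡ 31 (mod 45)
24 = 16 + 8, so 13^24 = 13^16 × 13^8 ≡ 31 × 16 (mod 45)
Multiplying step by step:
  31 × 16 = 496 ≡ 1 (mod 45)
Result: 13^24 ≡ 1 (mod 45)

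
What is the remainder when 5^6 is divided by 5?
5 ≡ 0 (mod 5). 6 = 4 + 2 (binary 110). Repeated squaring mod 5: 0^1 ≡ 0; 0^2 ≡ 0² = 0 ≡ 0; 0^4 ≡ 0² = 0 ≡ 0. Multiply: 5^6 ≡ 0^4 × 0^2 ≡ 0 × 0 (mod 5): 0 × 0 = 0 ≡ 0. So 5^6 ≡ 0 (mod 5).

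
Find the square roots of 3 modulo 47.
The square roots of 3 mod 47 are 12 and 35. Verify: 12² = 144 ≡ 3 (mod 47)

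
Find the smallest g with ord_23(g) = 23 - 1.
p - 1 = 22 has prime divisors 2, 11. h is a primitive root mod 23 iff h^(22/q) ≢ 1 (mod 23) for each such q.
h = 2: 2^11 ≡ 1, 2^2 ≡ 4 (mod 23); 2^11 ≡ 1, so not a primitive root.
h = 3: 3^11 ≡ 1, 3^2 ≡ 9 (mod 23); 3^11 ≡ 1, so not a primitive root.
h = 4: 4^11 ≡ 1, 4^2 ≡ 16 (mod 23); 4^11 ≡ 1, so not a primitive root.
h = 5: 5^11 ≡ 22, 5^2 ≡ 2 (mod 23); none is 1, so 5 has order 22 and is a primitive root.
The smallest primitive root mod 23 is g = 5.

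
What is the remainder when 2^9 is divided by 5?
9 = 8 + 1 (binary 1001). Repeated squaring mod 5: 2^1 ≡ 2; 2^2 ≡ 2² = 4 ≡ 4; 2^4 ≡ 4² = 16 ≡ 1; 2^8 ≡ 1² = 1 ≡ 1. Multiply: 2^9 = 2^8 × 2^1 ≡ 1 × 2 (mod 5): 1 × 2 = 2 ≡ 2. So 2^9 ≡ 2 (mod 5).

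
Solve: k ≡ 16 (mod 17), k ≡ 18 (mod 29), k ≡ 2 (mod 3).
M = 17 × 29 × 3 = 1479. M₁ = 87, y₁ ≡ 9 (mod 17). M₂ = 51, y₂ ≡ 4 (mod 29). M₃ = 493, y₃ ≡ 1 (mod 3). k = 16×87×9 + 18×51×4 + 2×493×1 ≡ 917 (mod 1479)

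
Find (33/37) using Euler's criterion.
(33/37) = 33^{18} mod 37 = 1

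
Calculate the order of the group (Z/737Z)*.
660

Prime factorization: 737 = 11 × 67
Using the formula φ(n) = n × Π(1 - 1/p) for each prime factor p:
φ(737) = 737 × (1 - 1/11) × (1 - 1/67)
φ(737) = 660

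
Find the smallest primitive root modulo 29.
p - 1 = 28 has prime divisors 2, 7. h is a primitive root mod 29 iff h^(28/q) ≢ 1 (mod 29) for each such q.
h = 2: 2^14 ≡ 28, 2^4 ≡ 16 (mod 29); none is 1, so 2 has order 28 and is a primitive root.
The smallest primitive root mod 29 is g = 2.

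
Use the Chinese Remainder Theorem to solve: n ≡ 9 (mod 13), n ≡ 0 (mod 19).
152

Using the Chinese Remainder Theorem:
M = product of moduli = 247
For equation 1: M_1 = 19, 19 ≡ 6 (mod 13), inverse of 19 mod 13 is 11 (check: 6 × 11 = 66 ≡ 1 (mod 13))
For equation 2: M_2 = 13, 13 ≡ 13 (mod 19), inverse of 13 mod 19 is 3 (check: 13 × 3 = 39 ≡ 1 (mod 19))
Combine: n ≡ Σ r_i×M_i×(M_i⁻¹ mod m_i) = 9×19×11 + 0×13×3 = 1881 + 0 = 1881
1881 mod 247 = 152
n ≡ 152 (mod 247)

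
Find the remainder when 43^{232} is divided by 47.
By Fermat: 43^{46} ≡ 1 (mod 47). 232 = 5×46 + 2. So 43^{232} ≡ 43^{2} ≡ 16 (mod 47)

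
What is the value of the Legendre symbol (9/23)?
(9/23) = 9^{11} mod 23 = 1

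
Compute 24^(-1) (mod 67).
14

Using Extended Euclidean Algorithm:
gcd(24, 67) = 1
Bezout coefficients: 24 × 14 + 67 × -5 = 1
So 24 × 14 ≡ 1 (mod 67)
The inverse is 14 mod 67 = 14
Verification: 24 × 14 = 336 = 5 × 67 + 1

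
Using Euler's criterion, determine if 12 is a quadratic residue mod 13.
By Euler's criterion: 12^{6} ≡ 1 (mod 13). Since this equals 1, 12 is a QR.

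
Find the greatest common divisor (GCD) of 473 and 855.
1

Using the Euclidean algorithm:
473 = 0 × 855 + 473
855 = 1 × 473 + 382
473 = 1 × 382 + 91
382 = 4 × 91 + 18
91 = 5 × 18 + 1
18 = 18 × 1 + 0

GCD(473, 855) = 1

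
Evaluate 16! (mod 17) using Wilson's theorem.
By Wilson's theorem, (16)! ≡ -1 ≡ 16 (mod 17)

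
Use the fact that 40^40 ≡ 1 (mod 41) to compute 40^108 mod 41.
By Fermat: 40^{40} ≡ 1 (mod 41). 108 = 2×40 + 28. So 40^{108} ≡ 40^{28} ≡ 1 (mod 41)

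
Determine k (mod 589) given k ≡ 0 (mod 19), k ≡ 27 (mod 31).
399

Using the Chinese Remainder Theorem:
M = product of moduli = 589
For equation 1: M_1 = 31, 31 ≡ 12 (mod 19), inverse of 31 mod 19 is 8 (check: 12 × 8 = 96 ≡ 1 (mod 19))
For equation 2: M_2 = 19, 19 ≡ 19 (mod 31), inverse of 19 mod 31 is 18 (check: 19 × 18 = 342 ≡ 1 (mod 31))
Combine: k ≡ Σ r_i×M_i×(M_i⁻¹ mod m_i) = 0×31×8 + 27×19×18 = 0 + 9234 = 9234
9234 mod 589 = 399
k ≡ 399 (mod 589)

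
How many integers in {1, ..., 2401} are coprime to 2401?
2058

Prime factorization: 2401 = 7^4
Using the formula φ(n) = n × Π(1 - 1/p) for each prime factor p:
φ(2401) = 2401 × (1 - 1/7)
φ(2401) = 2058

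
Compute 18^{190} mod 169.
116

Using successive squaring:
Binary expansion of 190: 10111110
Powers of 18 mod 169 (each is the square of the previous):
  18^1 ≡ 18 (mod 169)
  18^2 ≡ 18² = 324 ≡ 155 (mod 169)
  18^4 ≡ 155² = 24025 ≡ 27 (mod 169)
  18^8 ≡ 27² = 729 ≡ 53 (mod 169)
  18^16 ≡ 53² = 2809 ≡ 105 (mod 169)
  18^32 ≡ 105² = 11025 ≡ 40 (mod 169)
  18^64 ≡ 40² = 1600 ≡ 79 (mod 169)
  18^128 ≡ 79² = 6241 ≡ 157 (mod 169)
190 = 128 + 32 + 16 + 8 + 4 + 2, so 18^190 = 18^128 × 18^32 × 18^16 × 18^8 × 18^4 × 18^2 ≡ 157 × 40 × 105 × 53 × 27 × 155 (mod 169)
Multiplying step by step:
  157 × 40 = 6280 ≡ 27 (mod 169)
  27 × 105 = 2835 ≡ 131 (mod 169)
  131 × 53 = 6943 ≡ 14 (mod 169)
  14 × 27 = 378 ≡ 40 (mod 169)
  40 × 155 = 6200 ≡ 116 (mod 169)
Result: 18^190 ≡ 116 (mod 169)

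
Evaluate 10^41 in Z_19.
Using Fermat: 10^{18} ≡ 1 (mod 19). 41 ≡ 5 (mod 18). So 10^{41} ≡ 10^{5} ≡ 3 (mod 19)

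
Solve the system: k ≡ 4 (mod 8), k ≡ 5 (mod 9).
M = 8 × 9 = 72. M₁ = 9, y₁ ≡ 1 (mod 8). M₂ = 8, y₂ ≡ 8 (mod 9). k = 4×9×1 + 5×8×8 ≡ 68 (mod 72)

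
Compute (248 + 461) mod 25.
9

(248 + 461) = 709
709 mod 25 = 9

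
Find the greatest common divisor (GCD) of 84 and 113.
1

Using the Euclidean algorithm:
84 = 0 × 113 + 84
113 = 1 × 84 + 29
84 = 2 × 29 + 26
29 = 1 × 26 + 3
26 = 8 × 3 + 2
3 = 1 × 2 + 1
2 = 2 × 1 + 0

GCD(84, 113) = 1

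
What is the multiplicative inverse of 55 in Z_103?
15

Using Extended Euclidean Algorithm:
gcd(55, 103) = 1
Bezout coefficients: 55 × 15 + 103 × -8 = 1
So 55 × 15 ≡ 1 (mod 103)
The inverse is 15 mod 103 = 15
Verification: 55 × 15 = 825 = 8 × 103 + 1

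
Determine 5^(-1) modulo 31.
5^(-1) ≡ 25 (mod 31). Verification: 5 × 25 = 125 ≡ 1 (mod 31)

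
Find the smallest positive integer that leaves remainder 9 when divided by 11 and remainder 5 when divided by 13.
M = 11 × 13 = 143. M₁ = 13, y₁ ≡ 6 (mod 11). M₂ = 11, y₂ ≡ 6 (mod 13). k = 9×13×6 + 5×11×6 ≡ 31 (mod 143). The smallest positive such number is 31.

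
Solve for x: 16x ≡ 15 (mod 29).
10

Since gcd(16, 29) = 1 divides 15, a solution exists.
Multiply both sides by the inverse of 16 mod 29:
  16^(-1) mod 29 = 20
  x ≡ 20 × 15 ≡ 300 ≡ 10 (mod 29)
Verification: 16 × 10 = 160 = 5 × 29 + 15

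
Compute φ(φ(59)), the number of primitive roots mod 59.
Number of primitive roots mod 59 = φ(58) = 28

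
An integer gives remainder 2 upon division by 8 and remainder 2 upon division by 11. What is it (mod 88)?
M = 8 × 11 = 88. M₁ = 11, y₁ ≡ 3 (mod 8). M₂ = 8, y₂ ≡ 7 (mod 11). y = 2×11×3 + 2×8×7 ≡ 2 (mod 88). The smallest positive such number is 2.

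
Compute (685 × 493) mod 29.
0

(685 × 493) = 337705
337705 mod 29 = 0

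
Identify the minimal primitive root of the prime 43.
p - 1 = 42 has prime divisors 2, 3, 7. h is a primitive root mod 43 iff h^(42/q) ≢ 1 (mod 43) for each such q.
h = 2: 2^21 ≡ 42, 2^14 ≡ 1, 2^6 ≡ 21 (mod 43); 2^14 ≡ 1, so not a primitive root.
h = 3: 3^21 ≡ 42, 3^14 ≡ 36, 3^6 ≡ 41 (mod 43); none is 1, so 3 has order 42 and is a primitive root.
The smallest primitive root mod 43 is g = 3.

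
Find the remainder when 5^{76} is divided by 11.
By Fermat: 5^{10} ≡ 1 (mod 11). 76 = 7×10 + 6. So 5^{76} ≡ 5^{6} ≡ 5 (mod 11)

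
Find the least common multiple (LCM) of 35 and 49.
245

First find GCD(35, 49) using the Euclidean algorithm:
35 = 0 × 49 + 35
49 = 1 × 35 + 14
35 = 2 × 14 + 7
14 = 2 × 7 + 0
GCD(35, 49) = 7

LCM formula: LCM(a, b) = (a × b) / GCD(a, b)
LCM(35, 49) = (35 × 49) / 7
LCM(35, 49) = 1715 / 7
LCM(35, 49) = 245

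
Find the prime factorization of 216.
2^3 × 3^3

Divide by primes starting from smallest:
216 ÷ 2 = 108
108 ÷ 2 = 54
54 ÷ 2 = 27
27 ÷ 3 = 9
9 ÷ 3 = 3
3 ÷ 3 = 1

216 = 2^3 × 3^3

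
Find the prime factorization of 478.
2 × 239

Divide by primes starting from smallest:
478 ÷ 2 = 239
239 ÷ 239 = 1

478 = 2 × 239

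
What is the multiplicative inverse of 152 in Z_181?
152^(-1) ≡ 156 (mod 181). Verification: 152 × 156 = 23712 ≡ 1 (mod 181)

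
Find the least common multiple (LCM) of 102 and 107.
10914

First find GCD(102, 107) using the Euclidean algorithm:
102 = 0 × 107 + 102
107 = 1 × 102 + 5
102 = 20 × 5 + 2
5 = 2 × 2 + 1
2 = 2 × 1 + 0
GCD(102, 107) = 1

LCM formula: LCM(a, b) = (a × b) / GCD(a, b)
LCM(102, 107) = (102 × 107) / 1
LCM(102, 107) = 10914 / 1
LCM(102, 107) = 10914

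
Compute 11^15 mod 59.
Using repeated squaring. 15 = 8 + 4 + 2 + 1 (binary 1111). Repeated squaring mod 59: 11^1 ≡ 11; 11^2 ≡ 11² = 121 ≡ 3; 11^4 ≡ 3² = 9 ≡ 9; 11^8 ≡ 9² = 81 ≡ 22. Multiply: 11^15 = 11^8 × 11^4 × 11^2 × 11^1 ≡ 22 × 9 × 3 × 11 (mod 59): 22 × 9 = 198 ≡ 21; 21 × 3 = 63 ≡ 4; 4 × 11 = 44 ≡ 44. So 11^15 ≡ 44 (mod 59).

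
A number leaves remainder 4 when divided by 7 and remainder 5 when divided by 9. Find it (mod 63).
M = 7 × 9 = 63. M₁ = 9, y₁ ≡ 4 (mod 7). M₂ = 7, y₂ ≡ 4 (mod 9). z = 4×9×4 + 5×7×4 ≡ 32 (mod 63)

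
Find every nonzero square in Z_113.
QRs mod 113: {1, 2, 4, 7, 8, 9, 11, 13, 14, 15, 16, 18, 22, 25, 26, 28, 30, 31, 32, 36, 41, 44, 49, 50, 51, 52, 53, 56, 57, 60, 61, 62, 63, 64, 69, 72, 77, 81, 82, 83, 85, 87, 88, 91, 95, 97, 98, 99, 100, 102, 104, 105, 106, 109, 111, 112}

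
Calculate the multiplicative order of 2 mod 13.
Powers of 2 mod 13: 2^1≡2, 2^2≡4, 2^3≡8, 2^4≡3, 2^5≡6, 2^6≡12, 2^7≡11, 2^8≡9, 2^9≡5, 2^10≡10, 2^11≡7, 2^12≡1. Order = 12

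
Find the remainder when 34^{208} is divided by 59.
By Fermat: 34^{58} ≡ 1 (mod 59). 208 = 3×58 + 34. So 34^{208} ≡ 34^{34} ≡ 4 (mod 59)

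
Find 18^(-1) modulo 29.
21

Using Extended Euclidean Algorithm:
gcd(18, 29) = 1
Bezout coefficients: 18 × -8 + 29 × 5 = 1
So 18 × -8 ≡ 1 (mod 29)
The inverse is -8 mod 29 = 21
Verification: 18 × 21 = 378 = 13 × 29 + 1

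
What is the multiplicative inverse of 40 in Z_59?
40^(-1) ≡ 31 (mod 59). Verification: 40 × 31 = 1240 ≡ 1 (mod 59)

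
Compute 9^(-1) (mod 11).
5

Using Extended Euclidean Algorithm:
gcd(9, 11) = 1
Bezout coefficients: 9 × 5 + 11 × -4 = 1
So 9 × 5 ≡ 1 (mod 11)
The inverse is 5 mod 11 = 5
Verification: 9 × 5 = 45 = 4 × 11 + 1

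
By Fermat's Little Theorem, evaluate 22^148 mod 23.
By Fermat: 22^{22} ≡ 1 (mod 23). 148 = 6×22 + 16. So 22^{148} ≡ 22^{16} ≡ 1 (mod 23)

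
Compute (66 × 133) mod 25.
3

(66 × 133) = 8778
8778 mod 25 = 3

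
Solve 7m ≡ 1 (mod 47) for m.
7^(-1) ≡ 27 (mod 47). Verification: 7 × 27 = 189 ≡ 1 (mod 47)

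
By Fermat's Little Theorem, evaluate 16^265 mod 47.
By Fermat: 16^{46} ≡ 1 (mod 47). 265 = 5×46 + 35. So 16^{265} ≡ 16^{35} ≡ 4 (mod 47)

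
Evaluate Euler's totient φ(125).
100

Prime factorization: 125 = 5^3
Using the formula φ(n) = n × Π(1 - 1/p) for each prime factor p:
φ(125) = 125 × (1 - 1/5)
φ(125) = 100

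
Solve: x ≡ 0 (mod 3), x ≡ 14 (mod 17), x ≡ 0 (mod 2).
M = 3 × 17 × 2 = 102. M₁ = 34, y₁ ≡ 1 (mod 3). M₂ = 6, y₂ ≡ 3 (mod 17). M₃ = 51, y₃ ≡ 1 (mod 2). x = 0×34×1 + 14×6×3 + 0×51×1 ≡ 48 (mod 102)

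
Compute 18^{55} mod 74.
56

Using successive squaring:
Binary expansion of 55: 110111
Powers of 18 mod 74 (each is the square of the previous):
  18^1 ≡ 18 (mod 74)
  18^2 ≡ 18² = 324 ≡ 28 (mod 74)
  18^4 ≡ 28² = 784 ≡ 44 (mod 74)
  18^8 ≡ 44² = 1936 ≡ 12 (mod 74)
  18^16 ≡ 12² = 144 ≡ 70 (mod 74)
  18^32 ≡ 70² = 4900 ≡ 16 (mod 74)
55 = 32 + 16 + 4 + 2 + 1, so 18^55 = 18^32 × 18^16 × 18^4 × 18^2 × 18^1 ≡ 16 × 70 × 44 × 28 × 18 (mod 74)
Multiplying step by step:
  16 × 70 = 1120 ≡ 10 (mod 74)
  10 × 44 = 440 ≡ 70 (mod 74)
  70 × 28 = 1960 ≡ 36 (mod 74)
  36 × 18 = 648 ≡ 56 (mod 74)
Result: 18^55 ≡ 56 (mod 74)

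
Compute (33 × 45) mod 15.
0

(33 × 45) = 1485
1485 mod 15 = 0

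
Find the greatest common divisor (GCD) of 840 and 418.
2

Using the Euclidean algorithm:
840 = 2 × 418 + 4
418 = 104 × 4 + 2
4 = 2 × 2 + 0

GCD(840, 418) = 2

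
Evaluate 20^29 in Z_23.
Using Fermat: 20^{22} ≡ 1 (mod 23). 29 ≡ 7 (mod 22). So 20^{29} ≡ 20^{7} ≡ 21 (mod 23)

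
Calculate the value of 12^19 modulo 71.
Using repeated squaring. 19 = 16 + 2 + 1 (binary 10011). Repeated squaring mod 71: 12^1 ≡ 12; 12^2 ≡ 12² = 144 ≡ 2; 12^4 ≡ 2² = 4 ≡ 4; 12^8 ≡ 4² = 16 ≡ 16; 12^16 ≡ 16² = 256 ≡ 43. Multiply: 12^19 = 12^16 × 12^2 × 12^1 ≡ 43 × 2 × 12 (mod 71): 43 × 2 = 86 ≡ 15; 15 × 12 = 180 ≡ 38. So 12^19 ≡ 38 (mod 71).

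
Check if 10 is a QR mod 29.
By Euler's criterion: 10^{14} ≡ 28 (mod 29). Since this equals -1 (≡ 28), 10 is not a QR.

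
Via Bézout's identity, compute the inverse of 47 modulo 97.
Extended GCD: 47(-33) + 97(16) = 1. So 47^(-1) ≡ 64 ≡ 64 (mod 97). Verify: 47 × 64 = 3008 ≡ 1 (mod 97)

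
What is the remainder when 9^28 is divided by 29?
Using Fermat: 9^{28} ≡ 1 (mod 29). 28 ≡ 0 (mod 28). So 9^{28} ≡ 9^{0} ≡ 1 (mod 29)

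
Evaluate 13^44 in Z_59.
Using repeated squaring. 44 = 32 + 8 + 4 (binary 101100). Repeated squaring mod 59: 13^1 ≡ 13; 13^2 ≡ 13² = 169 ≡ 51; 13^4 ≡ 51² = 2601 ≡ 5; 13^8 ≡ 5² = 25 ≡ 25; 13^16 ≡ 25² = 625 ≡ 35; 13^32 ≡ 35² = 1225 ≡ 45. Multiply: 13^44 = 13^32 × 13^8 × 13^4 ≡ 45 × 25 × 5 (mod 59): 45 × 25 = 1125 ≡ 4; 4 × 5 = 20 ≡ 20. So 13^44 ≡ 20 (mod 59).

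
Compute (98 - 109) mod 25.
14

(98 - 109) = -11
-11 mod 25 = 14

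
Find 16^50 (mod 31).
Using Fermat: 16^{30} ≡ 1 (mod 31). 50 ≡ 20 (mod 30). So 16^{50} ≡ 16^{20} ≡ 1 (mod 31)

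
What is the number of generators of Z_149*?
Number of primitive roots mod 149 = φ(148) = 72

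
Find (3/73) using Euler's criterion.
(3/73) = 3^{36} mod 73 = 1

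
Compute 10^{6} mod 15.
10

Using successive squaring:
Binary expansion of 6: 110
Powers of 10 mod 15 (each is the square of the previous):
  10^1 ≡ 10 (mod 15)
  10^2 ≡ 10² = 100 ≡ 10 (mod 15)
  10^4 ≡ 10² = 100 ≡ 10 (mod 15)
6 = 4 + 2, so 10^6 = 10^4 × 10^2 ≡ 10 × 10 (mod 15)
Multiplying step by step:
  10 × 10 = 100 ≡ 10 (mod 15)
Result: 10^6 ≡ 10 (mod 15)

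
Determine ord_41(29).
Powers of 29 mod 41: 29^1≡29, 29^2≡21, 29^3≡35, 29^4≡31, 29^5≡38, 29^6≡36, 29^7≡19, 29^8≡18, 29^9≡30, 29^10≡9, 29^11≡15, 29^12≡25, 29^13≡28, 29^14≡33, 29^15≡14, 29^16≡37, 29^17≡7, 29^18≡39, 29^19≡24, 29^20≡40, 29^21≡12, 29^22≡20, 29^23≡6, 29^24≡10, 29^25≡3, 29^26≡5, 29^27≡22, 29^28≡23, 29^29≡11, 29^30≡32, 29^31≡26, 29^32≡16, 29^33≡13, 29^34≡8, 29^35≡27, 29^36≡4, 29^37≡34, 29^38≡2, 29^39≡17, 29^40≡1. Order = 40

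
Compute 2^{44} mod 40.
16

Using successive squaring:
Binary expansion of 44: 101100
Powers of 2 mod 40 (each is the square of the previous):
  2^1 ≡ 2 (mod 40)
  2^2 ≡ 2² = 4 ≡ 4 (mod 40)
  2^4 ≡ 4² = 16 ≡ 16 (mod 40)
  2^8 ≡ 16² = 256 ≡ 16 (mod 40)
  2^16 ≡ 16² = 256 ≡ 16 (mod 40)
  2^32 ≡ 16² = 256 ≡ 16 (mod 40)
44 = 32 + 8 + 4, so 2^44 = 2^32 × 2^8 × 2^4 ≡ 16 × 16 × 16 (mod 40)
Multiplying step by step:
  16 × 16 = 256 ≡ 16 (mod 40)
  16 × 16 = 256 ≡ 16 (mod 40)
Result: 2^44 ≡ 16 (mod 40)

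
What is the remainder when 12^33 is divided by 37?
Using repeated squaring. 33 = 32 + 1 (binary 100001). Repeated squaring mod 37: 12^1 ≡ 12; 12^2 ≡ 12² = 144 ≡ 33; 12^4 ≡ 33² = 1089 ≡ 16; 12^8 ≡ 16² = 256 ≡ 34; 12^16 ≡ 34² = 1156 ≡ 9; 12^32 ≡ 9² = 81 ≡ 7. Multiply: 12^33 = 12^32 × 12^1 ≡ 7 × 12 (mod 37): 7 × 12 = 84 ≡ 10. So 12^33 ≡ 10 (mod 37).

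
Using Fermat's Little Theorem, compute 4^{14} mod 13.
3

By Fermat's Little Theorem, a^(p-1) ≡ 1 (mod p) for prime p and gcd(a, p) = 1
Here p = 13, so 4^12 ≡ 1 (mod 13)
We can reduce the exponent: 14 mod 12 = 2
So 4^14 ≡ 4^2 (mod 13)
Computing: 4^2 mod 13 = 3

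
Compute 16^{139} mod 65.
16

Using successive squaring:
Binary expansion of 139: 10001011
Powers of 16 mod 65 (each is the square of the previous):
  16^1 ≡ 16 (mod 65)
  16^2 ≡ 16² = 256 ≡ 61 (mod 65)
  16^4 ≡ 61² = 3721 ≡ 16 (mod 65)
  16^8 ≡ 16² = 256 ≡ 61 (mod 65)
  16^16 ≡ 61² = 3721 ≡ 16 (mod 65)
  16^32 ≡ 16² = 256 ≡ 61 (mod 65)
  16^64 ≡ 61² = 3721 ≡ 16 (mod 65)
  16^128 ≡ 16² = 256 ≡ 61 (mod 65)
139 = 128 + 8 + 2 + 1, so 16^139 = 16^128 × 16^8 × 16^2 × 16^1 ≡ 61 × 61 × 61 × 16 (mod 65)
Multiplying step by step:
  61 × 61 = 3721 ≡ 16 (mod 65)
  16 × 61 = 976 ≡ 1 (mod 65)
  1 × 16 = 16 ≡ 16 (mod 65)
Result: 16^139 ≡ 16 (mod 65)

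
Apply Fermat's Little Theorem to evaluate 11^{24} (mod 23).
6

By Fermat's Little Theorem, a^(p-1) ≡ 1 (mod p) for prime p and gcd(a, p) = 1
Here p = 23, so 11^22 ≡ 1 (mod 23)
We can reduce the exponent: 24 mod 22 = 2
So 11^24 ≡ 11^2 (mod 23)
Computing: 11^2 mod 23 = 6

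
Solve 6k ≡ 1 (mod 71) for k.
12

Using Extended Euclidean Algorithm:
gcd(6, 71) = 1
Bezout coefficients: 6 × 12 + 71 × -1 = 1
So 6 × 12 ≡ 1 (mod 71)
The inverse is 12 mod 71 = 12
Verification: 6 × 12 = 72 = 1 × 71 + 1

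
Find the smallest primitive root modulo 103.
5

A primitive root g modulo p has order p-1 = 102
Prime divisors of 102: [2, 3, 17]
g is a primitive root iff g^(102/q) ≢ 1 (mod 103) for each prime divisor q
Testing small values:
  g = 2: 2^51 ≡ 1, 2^34 ≡ 46, 2^6 ≡ 64 (mod 103) → 2^51 ≡ 1, not primitive root
  g = 3: 3^51 ≡ 102, 3^34 ≡ 1, 3^6 ≡ 8 (mod 103) → 3^34 ≡ 1, not primitive root
  g = 4: 4^51 ≡ 1, 4^34 ≡ 56, 4^6 ≡ 79 (mod 103) → 4^51 ≡ 1, not primitive root
  g = 5: 5^51 ≡ 102, 5^34 ≡ 56, 5^6 ≡ 72 (mod 103) → none is 1, primitive root!
The smallest primitive root is 5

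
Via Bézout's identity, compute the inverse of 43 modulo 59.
Extended GCD: 43(11) + 59(-8) = 1. So 43^(-1) ≡ 11 ≡ 11 (mod 59). Verify: 43 × 11 = 473 ≡ 1 (mod 59)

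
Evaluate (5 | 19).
(5/19) = 5^{9} mod 19 = 1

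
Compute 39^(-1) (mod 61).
36

Using Extended Euclidean Algorithm:
gcd(39, 61) = 1
Bezout coefficients: 39 × -25 + 61 × 16 = 1
So 39 × -25 ≡ 1 (mod 61)
The inverse is -25 mod 61 = 36
Verification: 39 × 36 = 1404 = 23 × 61 + 1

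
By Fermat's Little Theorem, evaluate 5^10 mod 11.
By Fermat's Little Theorem, 5^{10} ≡ 1 (mod 11) since 11 is prime and gcd(5, 11) = 1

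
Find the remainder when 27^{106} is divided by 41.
By Fermat: 27^{40} ≡ 1 (mod 41). 106 = 2×40 + 26. So 27^{106} ≡ 27^{26} ≡ 32 (mod 41)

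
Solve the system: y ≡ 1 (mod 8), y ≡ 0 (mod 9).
M = 8 × 9 = 72. M₁ = 9, y₁ ≡ 1 (mod 8). M₂ = 8, y₂ ≡ 8 (mod 9). y = 1×9×1 + 0×8×8 ≡ 9 (mod 72)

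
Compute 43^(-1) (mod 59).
43^(-1) ≡ 11 (mod 59). Verification: 43 × 11 = 473 ≡ 1 (mod 59)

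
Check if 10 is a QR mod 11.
By Euler's criterion: 10^{5} ≡ 10 (mod 11). Since this equals -1 (≡ 10), 10 is not a QR.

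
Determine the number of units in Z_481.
432

Prime factorization: 481 = 13 × 37
Using the formula φ(n) = n × Π(1 - 1/p) for each prime factor p:
φ(481) = 481 × (1 - 1/13) × (1 - 1/37)
φ(481) = 432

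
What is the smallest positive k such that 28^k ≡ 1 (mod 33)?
Powers of 28 mod 33: 28^1≡28, 28^2≡25, 28^3≡7, 28^4≡31, 28^5≡10, 28^6≡16, 28^7≡19, 28^8≡4, 28^9≡13, 28^10≡1. Order = 10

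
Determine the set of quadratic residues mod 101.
QRs mod 101: {1, 4, 5, 6, 9, 13, 14, 16, 17, 19, 20, 21, 22, 23, 24, 25, 30, 31, 33, 36, 37, 43, 45, 47, 49, 52, 54, 56, 58, 64, 65, 68, 70, 71, 76, 77, 78, 79, 80, 81, 82, 84, 85, 87, 88, 92, 95, 96, 97, 100}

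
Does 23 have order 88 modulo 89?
p - 1 = 88 has prime divisors 2, 11. Check 23^(88/q) mod 89 for each: 23^(88/2) = 23^44 ≡ 88, 23^(88/11) = 23^8 ≡ 2 (mod 89). None of these is 1, so 23 has order 88 = φ(89), so it is a primitive root mod 89.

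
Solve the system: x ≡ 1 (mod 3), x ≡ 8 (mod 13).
M = 3 × 13 = 39. M₁ = 13, y₁ ≡ 1 (mod 3). M₂ = 3, y₂ ≡ 9 (mod 13). x = 1×13×1 + 8×3×9 ≡ 34 (mod 39)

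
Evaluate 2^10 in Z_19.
10 = 8 + 2 (binary 1010). Repeated squaring mod 19: 2^1 ≡ 2; 2^2 ≡ 2² = 4 ≡ 4; 2^4 ≡ 4² = 16 ≡ 16; 2^8 ≡ 16² = 256 ≡ 9. Multiply: 2^10 = 2^8 × 2^2 ≡ 9 × 4 (mod 19): 9 × 4 = 36 ≡ 17. So 2^10 ≡ 17 (mod 19).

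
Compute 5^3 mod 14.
3 = 2 + 1 (binary 11). Repeated squaring mod 14: 5^1 ≡ 5; 5^2 ≡ 5² = 25 ≡ 11. Multiply: 5^3 = 5^2 × 5^1 ≡ 11 × 5 (mod 14): 11 × 5 = 55 ≡ 13. So 5^3 ≡ 13 (mod 14).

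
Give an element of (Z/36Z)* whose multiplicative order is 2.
35 has order 2 mod 36 since 35^{2} ≡ 1 (mod 36) and no smaller power works.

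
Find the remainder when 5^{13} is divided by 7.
By Fermat: 5^{6} ≡ 1 (mod 7). 13 = 2×6 + 1. So 5^{13} ≡ 5^{1} ≡ 5 (mod 7)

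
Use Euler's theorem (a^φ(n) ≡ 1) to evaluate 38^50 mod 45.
By Euler: 38^{24} ≡ 1 (mod 45) since gcd(38, 45) = 1. 50 = 2×24 + 2. So 38^{50} ≡ 38^{2} ≡ 4 (mod 45)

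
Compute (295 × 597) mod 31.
4

(295 × 597) = 176115
176115 mod 31 = 4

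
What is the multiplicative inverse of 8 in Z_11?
7

Using Extended Euclidean Algorithm:
gcd(8, 11) = 1
Bezout coefficients: 8 × -4 + 11 × 3 = 1
So 8 × -4 ≡ 1 (mod 11)
The inverse is -4 mod 11 = 7
Verification: 8 × 7 = 56 = 5 × 11 + 1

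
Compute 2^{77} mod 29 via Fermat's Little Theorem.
17

By Fermat's Little Theorem, a^(p-1) ≡ 1 (mod p) for prime p and gcd(a, p) = 1
Here p = 29, so 2^28 ≡ 1 (mod 29)
We can reduce the exponent: 77 mod 28 = 21
So 2^77 ≡ 2^21 (mod 29)
Computing: 2^21 mod 29 = 17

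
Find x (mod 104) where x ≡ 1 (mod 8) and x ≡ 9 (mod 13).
M = 8 × 13 = 104. M₁ = 13, y₁ ≡ 5 (mod 8). M₂ = 8, y₂ ≡ 5 (mod 13). x = 1×13×5 + 9×8×5 ≡ 9 (mod 104)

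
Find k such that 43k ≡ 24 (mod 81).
42

Since gcd(43, 81) = 1 divides 24, a solution exists.
Multiply both sides by the inverse of 43 mod 81:
  43^(-1) mod 81 = 49
  x ≡ 49 × 24 ≡ 1176 ≡ 42 (mod 81)
Verification: 43 × 42 = 1806 = 22 × 81 + 24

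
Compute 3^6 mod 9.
6 = 4 + 2 (binary 110). Repeated squaring mod 9: 3^1 ≡ 3; 3^2 ≡ 3² = 9 ≡ 0; 3^4 ≡ 0² = 0 ≡ 0. Multiply: 3^6 = 3^4 × 3^2 ≡ 0 × 0 (mod 9): 0 × 0 = 0 ≡ 0. So 3^6 ≡ 0 (mod 9).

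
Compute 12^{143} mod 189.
108

Using successive squaring:
Binary expansion of 143: 10001111
Powers of 12 mod 189 (each is the square of the previous):
  12^1 ≡ 12 (mod 189)
  12^2 ≡ 12² = 144 ≡ 144 (mod 189)
  12^4 ≡ 144² = 20736 ≡ 135 (mod 189)
  12^8 ≡ 135² = 18225 ≡ 81 (mod 189)
  12^16 ≡ 81² = 6561 ≡ 135 (mod 189)
  12^32 ≡ 135² = 18225 ≡ 81 (mod 189)
  12^64 ≡ 81² = 6561 ≡ 135 (mod 189)
  12^128 ≡ 135² = 18225 ≡ 81 (mod 189)
143 = 128 + 8 + 4 + 2 + 1, so 12^143 = 12^128 × 12^8 × 12^4 × 12^2 × 12^1 ≡ 81 × 81 × 135 × 144 × 12 (mod 189)
Multiplying step by step:
  81 × 81 = 6561 ≡ 135 (mod 189)
  135 × 135 = 18225 ≡ 81 (mod 189)
  81 × 144 = 11664 ≡ 135 (mod 189)
  135 × 12 = 1620 ≡ 108 (mod 189)
Result: 12^143 ≡ 108 (mod 189)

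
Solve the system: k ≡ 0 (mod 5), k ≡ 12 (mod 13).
M = 5 × 13 = 65. M₁ = 13, y₁ ≡ 2 (mod 5). M₂ = 5, y₂ ≡ 8 (mod 13). k = 0×13×2 + 12×5×8 ≡ 25 (mod 65)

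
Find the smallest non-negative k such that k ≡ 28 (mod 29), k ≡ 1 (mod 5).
86

Using the Chinese Remainder Theorem:
M = product of moduli = 145
For equation 1: M_1 = 5, 5 ≡ 5 (mod 29), inverse of 5 mod 29 is 6 (check: 5 × 6 = 30 ≡ 1 (mod 29))
For equation 2: M_2 = 29, 29 ≡ 4 (mod 5), inverse of 29 mod 5 is 4 (check: 4 × 4 = 16 ≡ 1 (mod 5))
Combine: k ≡ Σ r_i×M_i×(M_i⁻¹ mod m_i) = 28×5×6 + 1×29×4 = 840 + 116 = 956
956 mod 145 = 86
k ≡ 86 (mod 145)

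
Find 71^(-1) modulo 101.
37

Using Extended Euclidean Algorithm:
gcd(71, 101) = 1
Bezout coefficients: 71 × 37 + 101 × -26 = 1
So 71 × 37 ≡ 1 (mod 101)
The inverse is 37 mod 101 = 37
Verification: 71 × 37 = 2627 = 26 × 101 + 1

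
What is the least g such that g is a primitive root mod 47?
p - 1 = 46 has prime divisors 2, 23. h is a primitive root mod 47 iff h^(46/q) ≢ 1 (mod 47) for each such q.
h = 2: 2^23 ≡ 1, 2^2 ≡ 4 (mod 47); 2^23 ≡ 1, so not a primitive root.
h = 3: 3^23 ≡ 1, 3^2 ≡ 9 (mod 47); 3^23 ≡ 1, so not a primitive root.
h = 4: 4^23 ≡ 1, 4^2 ≡ 16 (mod 47); 4^23 ≡ 1, so not a primitive root.
h = 5: 5^23 ≡ 46, 5^2 ≡ 25 (mod 47); none is 1, so 5 has order 46 and is a primitive root.
The smallest primitive root mod 47 is g = 5.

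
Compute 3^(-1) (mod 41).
3^(-1) ≡ 14 (mod 41). Verification: 3 × 14 = 42 ≡ 1 (mod 41)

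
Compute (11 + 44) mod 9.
1

(11 + 44) = 55
55 mod 9 = 1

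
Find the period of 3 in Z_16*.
Powers of 3 mod 16: 3^1≡3, 3^2≡9, 3^3≡11, 3^4≡1. Order = 4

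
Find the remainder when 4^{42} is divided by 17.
By Fermat: 4^{16} ≡ 1 (mod 17). 42 = 2×16 + 10. So 4^{42} ≡ 4^{10} ≡ 16 (mod 17)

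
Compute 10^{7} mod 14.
10

Using successive squaring:
Binary expansion of 7: 111
Powers of 10 mod 14 (each is the square of the previous):
  10^1 ≡ 10 (mod 14)
  10^2 ≡ 10² = 100 ≡ 2 (mod 14)
  10^4 ≡ 2² = 4 ≡ 4 (mod 14)
7 = 4 + 2 + 1, so 10^7 = 10^4 × 10^2 × 10^1 ≡ 4 × 2 × 10 (mod 14)
Multiplying step by step:
  4 × 2 = 8 ≡ 8 (mod 14)
  8 × 10 = 80 ≡ 10 (mod 14)
Result: 10^7 ≡ 10 (mod 14)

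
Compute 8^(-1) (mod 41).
36

Using Extended Euclidean Algorithm:
gcd(8, 41) = 1
Bezout coefficients: 8 × -5 + 41 × 1 = 1
So 8 × -5 ≡ 1 (mod 41)
The inverse is -5 mod 41 = 36
Verification: 8 × 36 = 288 = 7 × 41 + 1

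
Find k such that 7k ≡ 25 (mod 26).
11

Since gcd(7, 26) = 1 divides 25, a solution exists.
Multiply both sides by the inverse of 7 mod 26:
  7^(-1) mod 26 = 15
  x ≡ 15 × 25 ≡ 375 ≡ 11 (mod 26)
Verification: 7 × 11 = 77 = 2 × 26 + 25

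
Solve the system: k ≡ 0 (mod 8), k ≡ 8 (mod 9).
M = 8 × 9 = 72. M₁ = 9, y₁ ≡ 1 (mod 8). M₂ = 8, y₂ ≡ 8 (mod 9). k = 0×9×1 + 8×8×8 ≡ 8 (mod 72)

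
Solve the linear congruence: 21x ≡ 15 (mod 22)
7

Since gcd(21, 22) = 1 divides 15, a solution exists.
Multiply both sides by the inverse of 21 mod 22:
  21^(-1) mod 22 = 21
  x ≡ 21 × 15 ≡ 315 ≡ 7 (mod 22)
Verification: 21 × 7 = 147 = 6 × 22 + 15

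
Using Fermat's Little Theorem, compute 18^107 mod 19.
By Fermat: 18^{18} ≡ 1 (mod 19). 107 = 5×18 + 17. So 18^{107} ≡ 18^{17} ≡ 18 (mod 19)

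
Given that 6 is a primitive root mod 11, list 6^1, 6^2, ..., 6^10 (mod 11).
g^1, g^2, ..., g^{10} mod 11: {6, 3, 7, 9, 10, 5, 8, 4, 2, 1}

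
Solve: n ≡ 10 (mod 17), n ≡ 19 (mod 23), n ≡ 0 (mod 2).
M = 17 × 23 × 2 = 782. M₁ = 46, y₁ ≡ 10 (mod 17). M₂ = 34, y₂ ≡ 21 (mod 23). M₃ = 391, y₃ ≡ 1 (mod 2). n = 10×46×10 + 19×34×21 + 0×391×1 ≡ 180 (mod 782)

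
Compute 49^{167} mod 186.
169

Using successive squaring:
Binary expansion of 167: 10100111
Powers of 49 mod 186 (each is the square of the previous):
  49^1 ≡ 49 (mod 186)
  49^2 ≡ 49² = 2401 ≡ 169 (mod 186)
  49^4 ≡ 169² = 28561 ≡ 103 (mod 186)
  49^8 ≡ 103² = 10609 ≡ 7 (mod 186)
  49^16 ≡ 7² = 49 ≡ 49 (mod 186)
  49^32 ≡ 49² = 2401 ≡ 169 (mod 186)
  49^64 ≡ 169² = 28561 ≡ 103 (mod 186)
  49^128 ≡ 103² = 10609 ≡ 7 (mod 186)
167 = 128 + 32 + 4 + 2 + 1, so 49^167 = 49^128 × 49^32 × 49^4 × 49^2 × 49^1 ≡ 7 × 169 × 103 × 169 × 49 (mod 186)
Multiplying step by step:
  7 × 169 = 1183 ≡ 67 (mod 186)
  67 × 103 = 6901 ≡ 19 (mod 186)
  19 × 169 = 3211 ≡ 49 (mod 186)
  49 × 49 = 2401 ≡ 169 (mod 186)
Result: 49^167 ≡ 169 (mod 186)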